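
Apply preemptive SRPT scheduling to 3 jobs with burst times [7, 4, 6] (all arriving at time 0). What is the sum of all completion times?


Since all jobs arrive at t=0, SRPT equals SPT ordering.
SPT order: [4, 6, 7]
Completion times:
  Job 1: p=4, C=4
  Job 2: p=6, C=10
  Job 3: p=7, C=17
Total completion time = 4 + 10 + 17 = 31

31


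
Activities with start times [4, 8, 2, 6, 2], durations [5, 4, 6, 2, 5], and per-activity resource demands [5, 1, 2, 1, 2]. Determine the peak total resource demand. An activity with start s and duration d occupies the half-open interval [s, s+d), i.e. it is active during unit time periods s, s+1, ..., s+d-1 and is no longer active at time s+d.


Each activity i is active on [start_i, start_i + duration_i).
Compute total resource usage per time slot:
  t=0: active resources = [], total = 0
  t=1: active resources = [], total = 0
  t=2: active resources = [2, 2], total = 4
  t=3: active resources = [2, 2], total = 4
  t=4: active resources = [5, 2, 2], total = 9
  t=5: active resources = [5, 2, 2], total = 9
  t=6: active resources = [5, 2, 1, 2], total = 10
  t=7: active resources = [5, 2, 1], total = 8
  t=8: active resources = [5, 1], total = 6
  t=9: active resources = [1], total = 1
  t=10: active resources = [1], total = 1
  t=11: active resources = [1], total = 1
Peak resource demand = 10

10


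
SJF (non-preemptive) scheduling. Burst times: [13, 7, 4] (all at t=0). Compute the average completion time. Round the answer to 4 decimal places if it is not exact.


SJF order (ascending): [4, 7, 13]
Completion times:
  Job 1: burst=4, C=4
  Job 2: burst=7, C=11
  Job 3: burst=13, C=24
Average completion = 39/3 = 13.0

13.0


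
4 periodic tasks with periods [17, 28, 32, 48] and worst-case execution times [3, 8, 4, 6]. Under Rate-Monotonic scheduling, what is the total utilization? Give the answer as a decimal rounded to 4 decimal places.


Compute individual utilizations (exact fractions):
  Task 1: C/T = 3/17 (approx. 0.1765)
  Task 2: C/T = 8/28 = 2/7 (approx. 0.2857)
  Task 3: C/T = 4/32 = 1/8 (approx. 0.125)
  Task 4: C/T = 6/48 = 1/8 (approx. 0.125)
Total utilization U = 3/17 + 2/7 + 1/8 + 1/8 = 339/476
Rounded to 4 decimal places: U = 0.7122
RM (Liu & Layland) bound for 4 tasks = 0.756828; compare with U = 339/476 (approx. 0.712185)
U <= bound, so schedulable by RM sufficient condition.

0.7122


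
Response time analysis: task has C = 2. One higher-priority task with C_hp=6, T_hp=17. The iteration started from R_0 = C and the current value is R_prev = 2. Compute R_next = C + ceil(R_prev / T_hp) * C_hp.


R_next = C + ceil(R_prev / T_hp) * C_hp
ceil(2 / 17) = ceil(0.1176) = 1
Interference = 1 * 6 = 6
R_next = 2 + 6 = 8

8


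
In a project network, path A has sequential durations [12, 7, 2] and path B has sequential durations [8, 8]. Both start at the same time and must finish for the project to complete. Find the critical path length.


Path A total = 12 + 7 + 2 = 21
Path B total = 8 + 8 = 16
Critical path = longest path = max(21, 16) = 21

21


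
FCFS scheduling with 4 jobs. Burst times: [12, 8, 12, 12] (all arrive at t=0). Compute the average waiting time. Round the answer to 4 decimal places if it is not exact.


FCFS order (as given): [12, 8, 12, 12]
Waiting times:
  Job 1: wait = 0
  Job 2: wait = 12
  Job 3: wait = 20
  Job 4: wait = 32
Sum of waiting times = 64
Average waiting time = 64/4 = 16.0

16.0


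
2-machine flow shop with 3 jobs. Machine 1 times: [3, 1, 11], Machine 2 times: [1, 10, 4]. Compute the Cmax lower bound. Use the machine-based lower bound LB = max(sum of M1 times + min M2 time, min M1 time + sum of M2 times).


LB1 = sum(M1 times) + min(M2 times) = 15 + 1 = 16
LB2 = min(M1 times) + sum(M2 times) = 1 + 15 = 16
Lower bound = max(LB1, LB2) = max(16, 16) = 16

16


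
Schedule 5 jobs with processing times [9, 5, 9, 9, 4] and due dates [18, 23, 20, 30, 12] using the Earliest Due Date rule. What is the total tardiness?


Sort by due date (EDD order): [(4, 12), (9, 18), (9, 20), (5, 23), (9, 30)]
Compute completion times and tardiness:
  Job 1: p=4, d=12, C=4, tardiness=max(0,4-12)=0
  Job 2: p=9, d=18, C=13, tardiness=max(0,13-18)=0
  Job 3: p=9, d=20, C=22, tardiness=max(0,22-20)=2
  Job 4: p=5, d=23, C=27, tardiness=max(0,27-23)=4
  Job 5: p=9, d=30, C=36, tardiness=max(0,36-30)=6
Total tardiness = 12

12


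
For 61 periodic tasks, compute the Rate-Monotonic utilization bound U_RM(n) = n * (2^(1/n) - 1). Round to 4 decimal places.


Compute 2^(1/61) = 1.0114278734
Subtract 1: 1.0114278734 - 1 = 0.0114278734
Multiply by n: 61 * 0.0114278734 = 0.6971002774
Round to 4 dp: 0.6971

0.6971


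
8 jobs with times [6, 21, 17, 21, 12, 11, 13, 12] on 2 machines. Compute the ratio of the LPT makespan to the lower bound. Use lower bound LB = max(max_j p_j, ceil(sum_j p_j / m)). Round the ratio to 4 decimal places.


LPT order: [21, 21, 17, 13, 12, 12, 11, 6]
Machine loads after assignment: [56, 57]
LPT makespan = 57
Lower bound = max(max_job, ceil(total/2)) = max(21, 57) = 57
Ratio = 57 / 57 = 1.0

1.0


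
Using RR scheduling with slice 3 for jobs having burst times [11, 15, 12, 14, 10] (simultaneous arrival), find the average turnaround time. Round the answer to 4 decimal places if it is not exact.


Time quantum = 3
Execution trace:
  J1 runs 3 units, time = 3
  J2 runs 3 units, time = 6
  J3 runs 3 units, time = 9
  J4 runs 3 units, time = 12
  J5 runs 3 units, time = 15
  J1 runs 3 units, time = 18
  J2 runs 3 units, time = 21
  J3 runs 3 units, time = 24
  J4 runs 3 units, time = 27
  J5 runs 3 units, time = 30
  J1 runs 3 units, time = 33
  J2 runs 3 units, time = 36
  J3 runs 3 units, time = 39
  J4 runs 3 units, time = 42
  J5 runs 3 units, time = 45
  J1 runs 2 units, time = 47
  J2 runs 3 units, time = 50
  J3 runs 3 units, time = 53
  J4 runs 3 units, time = 56
  J5 runs 1 units, time = 57
  J2 runs 3 units, time = 60
  J4 runs 2 units, time = 62
Finish times: [47, 60, 53, 62, 57]
Average turnaround = 279/5 = 55.8

55.8


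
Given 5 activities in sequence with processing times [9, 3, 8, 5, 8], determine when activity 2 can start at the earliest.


Activity 2 starts after activities 1 through 1 complete.
Predecessor durations: [9]
ES = 9 = 9

9


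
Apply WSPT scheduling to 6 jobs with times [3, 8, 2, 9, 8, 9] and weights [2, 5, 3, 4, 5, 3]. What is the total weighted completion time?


Compute p/w ratios and sort ascending (WSPT): [(2, 3), (3, 2), (8, 5), (8, 5), (9, 4), (9, 3)]
Compute weighted completion times:
  Job (p=2,w=3): C=2, w*C=3*2=6
  Job (p=3,w=2): C=5, w*C=2*5=10
  Job (p=8,w=5): C=13, w*C=5*13=65
  Job (p=8,w=5): C=21, w*C=5*21=105
  Job (p=9,w=4): C=30, w*C=4*30=120
  Job (p=9,w=3): C=39, w*C=3*39=117
Total weighted completion time = 423

423


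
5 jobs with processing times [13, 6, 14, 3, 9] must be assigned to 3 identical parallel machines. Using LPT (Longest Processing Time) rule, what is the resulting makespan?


Sort jobs in decreasing order (LPT): [14, 13, 9, 6, 3]
Assign each job to the least loaded machine:
  Machine 1: jobs [14], load = 14
  Machine 2: jobs [13, 3], load = 16
  Machine 3: jobs [9, 6], load = 15
Makespan = max load = 16

16


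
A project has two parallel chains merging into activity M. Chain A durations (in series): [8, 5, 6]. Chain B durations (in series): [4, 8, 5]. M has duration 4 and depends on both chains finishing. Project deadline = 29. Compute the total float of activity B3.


Forward pass: ES(B3) = sum of predecessors on chain B = 12
EF = ES + duration = 12 + 5 = 17
Backward pass: LF(M) = deadline = 29; LS(M) = 29 - 4 = 25
LF(B3) = LS(M) - sum(successors on chain B) = 25 - 0 = 25
LS = LF - duration = 25 - 5 = 20
Total float = LS - ES = 20 - 12 = 8

8


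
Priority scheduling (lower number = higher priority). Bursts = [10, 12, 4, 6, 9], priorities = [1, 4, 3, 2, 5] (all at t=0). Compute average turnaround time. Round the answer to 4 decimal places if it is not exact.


Sort by priority (ascending = highest first):
Order: [(1, 10), (2, 6), (3, 4), (4, 12), (5, 9)]
Completion times:
  Priority 1, burst=10, C=10
  Priority 2, burst=6, C=16
  Priority 3, burst=4, C=20
  Priority 4, burst=12, C=32
  Priority 5, burst=9, C=41
Average turnaround = 119/5 = 23.8

23.8


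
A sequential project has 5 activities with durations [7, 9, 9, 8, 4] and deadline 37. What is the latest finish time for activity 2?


LF(activity 2) = deadline - sum of successor durations
Successors: activities 3 through 5 with durations [9, 8, 4]
Sum of successor durations = 21
LF = 37 - 21 = 16

16


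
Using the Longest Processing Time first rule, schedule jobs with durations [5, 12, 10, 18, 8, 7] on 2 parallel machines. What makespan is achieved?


Sort jobs in decreasing order (LPT): [18, 12, 10, 8, 7, 5]
Assign each job to the least loaded machine:
  Machine 1: jobs [18, 8, 5], load = 31
  Machine 2: jobs [12, 10, 7], load = 29
Makespan = max load = 31

31


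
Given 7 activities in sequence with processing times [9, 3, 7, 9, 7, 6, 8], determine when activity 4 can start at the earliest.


Activity 4 starts after activities 1 through 3 complete.
Predecessor durations: [9, 3, 7]
ES = 9 + 3 + 7 = 19

19


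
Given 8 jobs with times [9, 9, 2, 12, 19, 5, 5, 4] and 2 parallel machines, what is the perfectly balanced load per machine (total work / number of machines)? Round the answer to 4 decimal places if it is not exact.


Total processing time = 9 + 9 + 2 + 12 + 19 + 5 + 5 + 4 = 65
Number of machines = 2
Ideal balanced load = 65 / 2 = 32.5

32.5


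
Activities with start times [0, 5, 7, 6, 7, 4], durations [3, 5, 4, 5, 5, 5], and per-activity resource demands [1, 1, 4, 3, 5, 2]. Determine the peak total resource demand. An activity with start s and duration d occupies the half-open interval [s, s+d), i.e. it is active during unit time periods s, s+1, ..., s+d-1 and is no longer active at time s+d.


Each activity i is active on [start_i, start_i + duration_i).
Compute total resource usage per time slot:
  t=0: active resources = [1], total = 1
  t=1: active resources = [1], total = 1
  t=2: active resources = [1], total = 1
  t=3: active resources = [], total = 0
  t=4: active resources = [2], total = 2
  t=5: active resources = [1, 2], total = 3
  t=6: active resources = [1, 3, 2], total = 6
  t=7: active resources = [1, 4, 3, 5, 2], total = 15
  t=8: active resources = [1, 4, 3, 5, 2], total = 15
  t=9: active resources = [1, 4, 3, 5], total = 13
  t=10: active resources = [4, 3, 5], total = 12
  t=11: active resources = [5], total = 5
Peak resource demand = 15

15


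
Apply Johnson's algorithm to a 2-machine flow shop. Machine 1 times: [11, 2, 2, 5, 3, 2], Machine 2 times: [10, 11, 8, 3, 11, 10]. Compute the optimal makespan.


Apply Johnson's rule:
  Group 1 (a <= b): [(2, 2, 11), (3, 2, 8), (6, 2, 10), (5, 3, 11)]
  Group 2 (a > b): [(1, 11, 10), (4, 5, 3)]
Optimal job order: [2, 3, 6, 5, 1, 4]
Schedule:
  Job 2: M1 done at 2, M2 done at 13
  Job 3: M1 done at 4, M2 done at 21
  Job 6: M1 done at 6, M2 done at 31
  Job 5: M1 done at 9, M2 done at 42
  Job 1: M1 done at 20, M2 done at 52
  Job 4: M1 done at 25, M2 done at 55
Makespan = 55

55


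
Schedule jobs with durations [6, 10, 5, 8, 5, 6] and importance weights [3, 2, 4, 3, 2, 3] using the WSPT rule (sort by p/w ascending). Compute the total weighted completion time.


Compute p/w ratios and sort ascending (WSPT): [(5, 4), (6, 3), (6, 3), (5, 2), (8, 3), (10, 2)]
Compute weighted completion times:
  Job (p=5,w=4): C=5, w*C=4*5=20
  Job (p=6,w=3): C=11, w*C=3*11=33
  Job (p=6,w=3): C=17, w*C=3*17=51
  Job (p=5,w=2): C=22, w*C=2*22=44
  Job (p=8,w=3): C=30, w*C=3*30=90
  Job (p=10,w=2): C=40, w*C=2*40=80
Total weighted completion time = 318

318


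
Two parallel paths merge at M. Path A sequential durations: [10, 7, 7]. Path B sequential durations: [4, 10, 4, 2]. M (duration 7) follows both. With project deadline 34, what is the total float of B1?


Forward pass: ES(B1) = sum of predecessors on chain B = 0
EF = ES + duration = 0 + 4 = 4
Backward pass: LF(M) = deadline = 34; LS(M) = 34 - 7 = 27
LF(B1) = LS(M) - sum(successors on chain B) = 27 - 16 = 11
LS = LF - duration = 11 - 4 = 7
Total float = LS - ES = 7 - 0 = 7

7


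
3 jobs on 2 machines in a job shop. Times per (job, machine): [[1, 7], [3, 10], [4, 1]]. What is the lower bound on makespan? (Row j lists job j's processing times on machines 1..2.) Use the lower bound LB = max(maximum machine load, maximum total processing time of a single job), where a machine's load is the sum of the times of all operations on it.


Machine loads:
  Machine 1: 1 + 3 + 4 = 8
  Machine 2: 7 + 10 + 1 = 18
Max machine load = 18
Job totals:
  Job 1: 8
  Job 2: 13
  Job 3: 5
Max job total = 13
Lower bound = max(18, 13) = 18

18


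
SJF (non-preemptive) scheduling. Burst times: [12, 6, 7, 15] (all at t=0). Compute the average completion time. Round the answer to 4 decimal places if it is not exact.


SJF order (ascending): [6, 7, 12, 15]
Completion times:
  Job 1: burst=6, C=6
  Job 2: burst=7, C=13
  Job 3: burst=12, C=25
  Job 4: burst=15, C=40
Average completion = 84/4 = 21.0

21.0


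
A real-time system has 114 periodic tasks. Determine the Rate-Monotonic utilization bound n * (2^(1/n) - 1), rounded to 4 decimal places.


Compute 2^(1/114) = 1.0060987606
Subtract 1: 1.0060987606 - 1 = 0.0060987606
Multiply by n: 114 * 0.0060987606 = 0.6952587084
Round to 4 dp: 0.6953

0.6953


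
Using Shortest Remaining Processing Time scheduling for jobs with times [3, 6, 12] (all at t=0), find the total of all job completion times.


Since all jobs arrive at t=0, SRPT equals SPT ordering.
SPT order: [3, 6, 12]
Completion times:
  Job 1: p=3, C=3
  Job 2: p=6, C=9
  Job 3: p=12, C=21
Total completion time = 3 + 9 + 21 = 33

33


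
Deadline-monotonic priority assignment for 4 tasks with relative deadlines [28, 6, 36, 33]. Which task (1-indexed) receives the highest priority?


Sort tasks by relative deadline (ascending):
  Task 2: deadline = 6
  Task 1: deadline = 28
  Task 4: deadline = 33
  Task 3: deadline = 36
Priority order (highest first): [2, 1, 4, 3]
Highest priority task = 2

2


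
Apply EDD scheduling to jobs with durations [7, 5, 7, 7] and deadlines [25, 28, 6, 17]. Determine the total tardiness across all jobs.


Sort by due date (EDD order): [(7, 6), (7, 17), (7, 25), (5, 28)]
Compute completion times and tardiness:
  Job 1: p=7, d=6, C=7, tardiness=max(0,7-6)=1
  Job 2: p=7, d=17, C=14, tardiness=max(0,14-17)=0
  Job 3: p=7, d=25, C=21, tardiness=max(0,21-25)=0
  Job 4: p=5, d=28, C=26, tardiness=max(0,26-28)=0
Total tardiness = 1

1


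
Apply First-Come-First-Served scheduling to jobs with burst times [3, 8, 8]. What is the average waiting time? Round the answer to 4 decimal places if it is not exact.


FCFS order (as given): [3, 8, 8]
Waiting times:
  Job 1: wait = 0
  Job 2: wait = 3
  Job 3: wait = 11
Sum of waiting times = 14
Average waiting time = 14/3 = 4.6667

4.6667


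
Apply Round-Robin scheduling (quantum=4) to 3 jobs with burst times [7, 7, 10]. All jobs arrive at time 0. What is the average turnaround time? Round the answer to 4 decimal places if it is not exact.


Time quantum = 4
Execution trace:
  J1 runs 4 units, time = 4
  J2 runs 4 units, time = 8
  J3 runs 4 units, time = 12
  J1 runs 3 units, time = 15
  J2 runs 3 units, time = 18
  J3 runs 4 units, time = 22
  J3 runs 2 units, time = 24
Finish times: [15, 18, 24]
Average turnaround = 57/3 = 19.0

19.0


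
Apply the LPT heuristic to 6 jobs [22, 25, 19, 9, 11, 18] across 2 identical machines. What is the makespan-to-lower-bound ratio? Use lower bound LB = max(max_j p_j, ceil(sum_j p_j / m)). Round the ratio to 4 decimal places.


LPT order: [25, 22, 19, 18, 11, 9]
Machine loads after assignment: [52, 52]
LPT makespan = 52
Lower bound = max(max_job, ceil(total/2)) = max(25, 52) = 52
Ratio = 52 / 52 = 1.0

1.0


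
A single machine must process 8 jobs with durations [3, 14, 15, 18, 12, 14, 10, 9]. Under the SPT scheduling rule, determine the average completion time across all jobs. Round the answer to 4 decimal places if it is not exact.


Sort jobs by processing time (SPT order): [3, 9, 10, 12, 14, 14, 15, 18]
Compute completion times sequentially:
  Job 1: processing = 3, completes at 3
  Job 2: processing = 9, completes at 12
  Job 3: processing = 10, completes at 22
  Job 4: processing = 12, completes at 34
  Job 5: processing = 14, completes at 48
  Job 6: processing = 14, completes at 62
  Job 7: processing = 15, completes at 77
  Job 8: processing = 18, completes at 95
Sum of completion times = 353
Average completion time = 353/8 = 44.125

44.125


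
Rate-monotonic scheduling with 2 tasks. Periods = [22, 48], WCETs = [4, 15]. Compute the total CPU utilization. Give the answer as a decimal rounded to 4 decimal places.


Compute individual utilizations (exact fractions):
  Task 1: C/T = 4/22 = 2/11 (approx. 0.1818)
  Task 2: C/T = 15/48 = 5/16 (approx. 0.3125)
Total utilization U = 2/11 + 5/16 = 87/176
Rounded to 4 decimal places: U = 0.4943
RM (Liu & Layland) bound for 2 tasks = 0.828427; compare with U = 87/176 (approx. 0.494318)
U <= bound, so schedulable by RM sufficient condition.

0.4943


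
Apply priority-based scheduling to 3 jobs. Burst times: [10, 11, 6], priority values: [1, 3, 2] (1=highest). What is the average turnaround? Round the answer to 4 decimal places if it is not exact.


Sort by priority (ascending = highest first):
Order: [(1, 10), (2, 6), (3, 11)]
Completion times:
  Priority 1, burst=10, C=10
  Priority 2, burst=6, C=16
  Priority 3, burst=11, C=27
Average turnaround = 53/3 = 17.6667

17.6667


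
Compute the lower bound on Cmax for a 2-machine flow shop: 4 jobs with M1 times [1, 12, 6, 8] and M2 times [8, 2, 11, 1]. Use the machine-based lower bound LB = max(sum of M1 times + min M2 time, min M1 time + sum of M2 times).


LB1 = sum(M1 times) + min(M2 times) = 27 + 1 = 28
LB2 = min(M1 times) + sum(M2 times) = 1 + 22 = 23
Lower bound = max(LB1, LB2) = max(28, 23) = 28

28


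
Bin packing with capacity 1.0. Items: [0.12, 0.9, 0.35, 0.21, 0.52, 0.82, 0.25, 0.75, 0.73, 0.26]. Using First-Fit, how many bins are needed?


Place items sequentially using First-Fit:
  Item 0.12 -> new Bin 1
  Item 0.9 -> new Bin 2
  Item 0.35 -> Bin 1 (now 0.47)
  Item 0.21 -> Bin 1 (now 0.68)
  Item 0.52 -> new Bin 3
  Item 0.82 -> new Bin 4
  Item 0.25 -> Bin 1 (now 0.93)
  Item 0.75 -> new Bin 5
  Item 0.73 -> new Bin 6
  Item 0.26 -> Bin 3 (now 0.78)
Total bins used = 6

6


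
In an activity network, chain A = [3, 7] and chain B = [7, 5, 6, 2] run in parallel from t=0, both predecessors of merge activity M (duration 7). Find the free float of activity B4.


ES(B4) = sum of predecessors on chain B = 18
EF(B4) = ES + duration = 18 + 2 = 20
Successor of B4 is M. ES(M) = max(sum(A), sum(B)) = max(10, 20) = 20
Free float = ES(successor) - EF(current) = 20 - 20 = 0

0


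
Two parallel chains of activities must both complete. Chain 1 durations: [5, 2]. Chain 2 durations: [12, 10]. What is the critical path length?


Path A total = 5 + 2 = 7
Path B total = 12 + 10 = 22
Critical path = longest path = max(7, 22) = 22

22


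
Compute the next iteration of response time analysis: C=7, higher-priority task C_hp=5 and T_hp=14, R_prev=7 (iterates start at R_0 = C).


R_next = C + ceil(R_prev / T_hp) * C_hp
ceil(7 / 14) = ceil(0.5) = 1
Interference = 1 * 5 = 5
R_next = 7 + 5 = 12

12


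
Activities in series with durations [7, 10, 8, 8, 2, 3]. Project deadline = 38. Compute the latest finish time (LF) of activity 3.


LF(activity 3) = deadline - sum of successor durations
Successors: activities 4 through 6 with durations [8, 2, 3]
Sum of successor durations = 13
LF = 38 - 13 = 25

25


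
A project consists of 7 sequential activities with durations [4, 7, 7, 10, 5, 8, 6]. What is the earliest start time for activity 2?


Activity 2 starts after activities 1 through 1 complete.
Predecessor durations: [4]
ES = 4 = 4

4


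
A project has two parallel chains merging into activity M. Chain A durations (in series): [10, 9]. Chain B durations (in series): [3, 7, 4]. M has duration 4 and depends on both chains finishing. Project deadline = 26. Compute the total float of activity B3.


Forward pass: ES(B3) = sum of predecessors on chain B = 10
EF = ES + duration = 10 + 4 = 14
Backward pass: LF(M) = deadline = 26; LS(M) = 26 - 4 = 22
LF(B3) = LS(M) - sum(successors on chain B) = 22 - 0 = 22
LS = LF - duration = 22 - 4 = 18
Total float = LS - ES = 18 - 10 = 8

8


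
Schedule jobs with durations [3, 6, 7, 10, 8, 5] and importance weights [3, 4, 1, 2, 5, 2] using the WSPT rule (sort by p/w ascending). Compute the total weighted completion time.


Compute p/w ratios and sort ascending (WSPT): [(3, 3), (6, 4), (8, 5), (5, 2), (10, 2), (7, 1)]
Compute weighted completion times:
  Job (p=3,w=3): C=3, w*C=3*3=9
  Job (p=6,w=4): C=9, w*C=4*9=36
  Job (p=8,w=5): C=17, w*C=5*17=85
  Job (p=5,w=2): C=22, w*C=2*22=44
  Job (p=10,w=2): C=32, w*C=2*32=64
  Job (p=7,w=1): C=39, w*C=1*39=39
Total weighted completion time = 277

277


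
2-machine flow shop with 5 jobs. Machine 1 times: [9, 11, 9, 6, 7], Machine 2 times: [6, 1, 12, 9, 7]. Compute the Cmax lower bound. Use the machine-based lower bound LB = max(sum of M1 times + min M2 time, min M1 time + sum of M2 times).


LB1 = sum(M1 times) + min(M2 times) = 42 + 1 = 43
LB2 = min(M1 times) + sum(M2 times) = 6 + 35 = 41
Lower bound = max(LB1, LB2) = max(43, 41) = 43

43


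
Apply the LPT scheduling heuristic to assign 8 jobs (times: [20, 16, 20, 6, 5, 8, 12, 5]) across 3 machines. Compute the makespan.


Sort jobs in decreasing order (LPT): [20, 20, 16, 12, 8, 6, 5, 5]
Assign each job to the least loaded machine:
  Machine 1: jobs [20, 8, 5], load = 33
  Machine 2: jobs [20, 6, 5], load = 31
  Machine 3: jobs [16, 12], load = 28
Makespan = max load = 33

33


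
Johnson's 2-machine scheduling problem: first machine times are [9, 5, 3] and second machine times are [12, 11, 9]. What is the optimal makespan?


Apply Johnson's rule:
  Group 1 (a <= b): [(3, 3, 9), (2, 5, 11), (1, 9, 12)]
  Group 2 (a > b): []
Optimal job order: [3, 2, 1]
Schedule:
  Job 3: M1 done at 3, M2 done at 12
  Job 2: M1 done at 8, M2 done at 23
  Job 1: M1 done at 17, M2 done at 35
Makespan = 35

35


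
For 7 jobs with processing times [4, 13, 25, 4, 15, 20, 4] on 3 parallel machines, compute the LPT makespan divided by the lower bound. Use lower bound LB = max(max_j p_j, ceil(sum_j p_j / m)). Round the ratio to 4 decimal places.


LPT order: [25, 20, 15, 13, 4, 4, 4]
Machine loads after assignment: [29, 28, 28]
LPT makespan = 29
Lower bound = max(max_job, ceil(total/3)) = max(25, 29) = 29
Ratio = 29 / 29 = 1.0

1.0


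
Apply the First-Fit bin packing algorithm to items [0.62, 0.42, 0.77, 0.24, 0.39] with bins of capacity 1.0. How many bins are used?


Place items sequentially using First-Fit:
  Item 0.62 -> new Bin 1
  Item 0.42 -> new Bin 2
  Item 0.77 -> new Bin 3
  Item 0.24 -> Bin 1 (now 0.86)
  Item 0.39 -> Bin 2 (now 0.81)
Total bins used = 3

3


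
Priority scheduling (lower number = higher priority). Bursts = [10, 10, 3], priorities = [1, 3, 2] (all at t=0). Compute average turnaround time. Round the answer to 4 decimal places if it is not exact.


Sort by priority (ascending = highest first):
Order: [(1, 10), (2, 3), (3, 10)]
Completion times:
  Priority 1, burst=10, C=10
  Priority 2, burst=3, C=13
  Priority 3, burst=10, C=23
Average turnaround = 46/3 = 15.3333

15.3333


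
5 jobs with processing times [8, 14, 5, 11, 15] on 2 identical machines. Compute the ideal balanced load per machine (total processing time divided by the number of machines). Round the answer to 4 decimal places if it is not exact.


Total processing time = 8 + 14 + 5 + 11 + 15 = 53
Number of machines = 2
Ideal balanced load = 53 / 2 = 26.5

26.5


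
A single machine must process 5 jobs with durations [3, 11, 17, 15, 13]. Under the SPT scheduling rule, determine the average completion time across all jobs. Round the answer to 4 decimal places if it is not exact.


Sort jobs by processing time (SPT order): [3, 11, 13, 15, 17]
Compute completion times sequentially:
  Job 1: processing = 3, completes at 3
  Job 2: processing = 11, completes at 14
  Job 3: processing = 13, completes at 27
  Job 4: processing = 15, completes at 42
  Job 5: processing = 17, completes at 59
Sum of completion times = 145
Average completion time = 145/5 = 29.0

29.0


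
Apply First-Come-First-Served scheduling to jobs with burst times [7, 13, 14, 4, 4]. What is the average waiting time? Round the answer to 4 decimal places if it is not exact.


FCFS order (as given): [7, 13, 14, 4, 4]
Waiting times:
  Job 1: wait = 0
  Job 2: wait = 7
  Job 3: wait = 20
  Job 4: wait = 34
  Job 5: wait = 38
Sum of waiting times = 99
Average waiting time = 99/5 = 19.8

19.8


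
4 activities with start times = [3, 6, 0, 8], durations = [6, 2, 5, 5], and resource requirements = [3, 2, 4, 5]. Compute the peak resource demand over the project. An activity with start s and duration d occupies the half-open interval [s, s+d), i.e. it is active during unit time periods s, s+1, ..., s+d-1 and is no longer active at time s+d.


Each activity i is active on [start_i, start_i + duration_i).
Compute total resource usage per time slot:
  t=0: active resources = [4], total = 4
  t=1: active resources = [4], total = 4
  t=2: active resources = [4], total = 4
  t=3: active resources = [3, 4], total = 7
  t=4: active resources = [3, 4], total = 7
  t=5: active resources = [3], total = 3
  t=6: active resources = [3, 2], total = 5
  t=7: active resources = [3, 2], total = 5
  t=8: active resources = [3, 5], total = 8
  t=9: active resources = [5], total = 5
  t=10: active resources = [5], total = 5
  t=11: active resources = [5], total = 5
  t=12: active resources = [5], total = 5
Peak resource demand = 8

8


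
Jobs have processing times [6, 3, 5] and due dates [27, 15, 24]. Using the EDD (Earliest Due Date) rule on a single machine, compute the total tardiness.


Sort by due date (EDD order): [(3, 15), (5, 24), (6, 27)]
Compute completion times and tardiness:
  Job 1: p=3, d=15, C=3, tardiness=max(0,3-15)=0
  Job 2: p=5, d=24, C=8, tardiness=max(0,8-24)=0
  Job 3: p=6, d=27, C=14, tardiness=max(0,14-27)=0
Total tardiness = 0

0


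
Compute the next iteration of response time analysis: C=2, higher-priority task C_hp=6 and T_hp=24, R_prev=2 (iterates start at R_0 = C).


R_next = C + ceil(R_prev / T_hp) * C_hp
ceil(2 / 24) = ceil(0.0833) = 1
Interference = 1 * 6 = 6
R_next = 2 + 6 = 8

8


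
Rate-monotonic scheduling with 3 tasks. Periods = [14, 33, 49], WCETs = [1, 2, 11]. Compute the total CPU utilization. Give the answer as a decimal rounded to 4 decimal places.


Compute individual utilizations (exact fractions):
  Task 1: C/T = 1/14 (approx. 0.0714)
  Task 2: C/T = 2/33 (approx. 0.0606)
  Task 3: C/T = 11/49 (approx. 0.2245)
Total utilization U = 1/14 + 2/33 + 11/49 = 1153/3234
Rounded to 4 decimal places: U = 0.3565
RM (Liu & Layland) bound for 3 tasks = 0.779763; compare with U = 1153/3234 (approx. 0.356524)
U <= bound, so schedulable by RM sufficient condition.

0.3565


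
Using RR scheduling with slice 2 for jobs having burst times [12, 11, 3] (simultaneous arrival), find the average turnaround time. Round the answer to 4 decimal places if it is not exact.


Time quantum = 2
Execution trace:
  J1 runs 2 units, time = 2
  J2 runs 2 units, time = 4
  J3 runs 2 units, time = 6
  J1 runs 2 units, time = 8
  J2 runs 2 units, time = 10
  J3 runs 1 units, time = 11
  J1 runs 2 units, time = 13
  J2 runs 2 units, time = 15
  J1 runs 2 units, time = 17
  J2 runs 2 units, time = 19
  J1 runs 2 units, time = 21
  J2 runs 2 units, time = 23
  J1 runs 2 units, time = 25
  J2 runs 1 units, time = 26
Finish times: [25, 26, 11]
Average turnaround = 62/3 = 20.6667

20.6667


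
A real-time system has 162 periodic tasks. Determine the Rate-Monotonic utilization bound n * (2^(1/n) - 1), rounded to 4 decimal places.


Compute 2^(1/162) = 1.0042878529
Subtract 1: 1.0042878529 - 1 = 0.0042878529
Multiply by n: 162 * 0.0042878529 = 0.6946321698
Round to 4 dp: 0.6946

0.6946


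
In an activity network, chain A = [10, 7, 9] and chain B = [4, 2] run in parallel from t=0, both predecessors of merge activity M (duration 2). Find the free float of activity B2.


ES(B2) = sum of predecessors on chain B = 4
EF(B2) = ES + duration = 4 + 2 = 6
Successor of B2 is M. ES(M) = max(sum(A), sum(B)) = max(26, 6) = 26
Free float = ES(successor) - EF(current) = 26 - 6 = 20

20


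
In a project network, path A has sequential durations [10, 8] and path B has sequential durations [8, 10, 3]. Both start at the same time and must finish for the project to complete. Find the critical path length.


Path A total = 10 + 8 = 18
Path B total = 8 + 10 + 3 = 21
Critical path = longest path = max(18, 21) = 21

21


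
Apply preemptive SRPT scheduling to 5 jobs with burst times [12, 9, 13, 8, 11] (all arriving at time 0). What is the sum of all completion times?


Since all jobs arrive at t=0, SRPT equals SPT ordering.
SPT order: [8, 9, 11, 12, 13]
Completion times:
  Job 1: p=8, C=8
  Job 2: p=9, C=17
  Job 3: p=11, C=28
  Job 4: p=12, C=40
  Job 5: p=13, C=53
Total completion time = 8 + 17 + 28 + 40 + 53 = 146

146


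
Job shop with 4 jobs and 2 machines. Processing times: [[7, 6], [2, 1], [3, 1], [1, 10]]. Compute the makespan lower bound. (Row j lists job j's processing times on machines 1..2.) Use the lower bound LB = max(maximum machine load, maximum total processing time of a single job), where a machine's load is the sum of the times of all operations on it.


Machine loads:
  Machine 1: 7 + 2 + 3 + 1 = 13
  Machine 2: 6 + 1 + 1 + 10 = 18
Max machine load = 18
Job totals:
  Job 1: 13
  Job 2: 3
  Job 3: 4
  Job 4: 11
Max job total = 13
Lower bound = max(18, 13) = 18

18


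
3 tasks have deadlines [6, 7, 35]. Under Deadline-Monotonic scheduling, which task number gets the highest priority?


Sort tasks by relative deadline (ascending):
  Task 1: deadline = 6
  Task 2: deadline = 7
  Task 3: deadline = 35
Priority order (highest first): [1, 2, 3]
Highest priority task = 1

1


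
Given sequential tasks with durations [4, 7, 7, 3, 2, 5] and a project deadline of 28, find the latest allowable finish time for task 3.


LF(activity 3) = deadline - sum of successor durations
Successors: activities 4 through 6 with durations [3, 2, 5]
Sum of successor durations = 10
LF = 28 - 10 = 18

18


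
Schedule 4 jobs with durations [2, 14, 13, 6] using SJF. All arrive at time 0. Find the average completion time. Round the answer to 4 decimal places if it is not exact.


SJF order (ascending): [2, 6, 13, 14]
Completion times:
  Job 1: burst=2, C=2
  Job 2: burst=6, C=8
  Job 3: burst=13, C=21
  Job 4: burst=14, C=35
Average completion = 66/4 = 16.5

16.5


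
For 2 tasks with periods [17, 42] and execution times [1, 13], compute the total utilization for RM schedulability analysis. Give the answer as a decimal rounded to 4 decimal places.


Compute individual utilizations (exact fractions):
  Task 1: C/T = 1/17 (approx. 0.0588)
  Task 2: C/T = 13/42 (approx. 0.3095)
Total utilization U = 1/17 + 13/42 = 263/714
Rounded to 4 decimal places: U = 0.3683
RM (Liu & Layland) bound for 2 tasks = 0.828427; compare with U = 263/714 (approx. 0.368347)
U <= bound, so schedulable by RM sufficient condition.

0.3683


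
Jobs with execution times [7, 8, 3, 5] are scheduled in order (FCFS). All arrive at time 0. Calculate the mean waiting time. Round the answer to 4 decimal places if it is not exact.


FCFS order (as given): [7, 8, 3, 5]
Waiting times:
  Job 1: wait = 0
  Job 2: wait = 7
  Job 3: wait = 15
  Job 4: wait = 18
Sum of waiting times = 40
Average waiting time = 40/4 = 10.0

10.0


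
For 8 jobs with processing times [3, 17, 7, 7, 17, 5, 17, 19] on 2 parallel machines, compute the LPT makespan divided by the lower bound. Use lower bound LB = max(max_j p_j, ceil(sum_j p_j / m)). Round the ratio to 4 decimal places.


LPT order: [19, 17, 17, 17, 7, 7, 5, 3]
Machine loads after assignment: [46, 46]
LPT makespan = 46
Lower bound = max(max_job, ceil(total/2)) = max(19, 46) = 46
Ratio = 46 / 46 = 1.0

1.0


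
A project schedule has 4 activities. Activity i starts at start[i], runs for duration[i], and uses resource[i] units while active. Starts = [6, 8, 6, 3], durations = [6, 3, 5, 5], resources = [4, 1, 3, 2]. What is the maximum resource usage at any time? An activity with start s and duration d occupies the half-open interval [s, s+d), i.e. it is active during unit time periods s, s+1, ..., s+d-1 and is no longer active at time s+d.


Each activity i is active on [start_i, start_i + duration_i).
Compute total resource usage per time slot:
  t=0: active resources = [], total = 0
  t=1: active resources = [], total = 0
  t=2: active resources = [], total = 0
  t=3: active resources = [2], total = 2
  t=4: active resources = [2], total = 2
  t=5: active resources = [2], total = 2
  t=6: active resources = [4, 3, 2], total = 9
  t=7: active resources = [4, 3, 2], total = 9
  t=8: active resources = [4, 1, 3], total = 8
  t=9: active resources = [4, 1, 3], total = 8
  t=10: active resources = [4, 1, 3], total = 8
  t=11: active resources = [4], total = 4
Peak resource demand = 9

9


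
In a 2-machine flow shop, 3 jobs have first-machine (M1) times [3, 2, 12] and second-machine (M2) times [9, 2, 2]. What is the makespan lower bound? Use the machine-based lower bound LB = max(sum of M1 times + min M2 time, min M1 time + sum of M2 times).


LB1 = sum(M1 times) + min(M2 times) = 17 + 2 = 19
LB2 = min(M1 times) + sum(M2 times) = 2 + 13 = 15
Lower bound = max(LB1, LB2) = max(19, 15) = 19

19


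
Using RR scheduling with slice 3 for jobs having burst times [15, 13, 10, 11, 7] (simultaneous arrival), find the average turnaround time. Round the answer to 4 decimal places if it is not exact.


Time quantum = 3
Execution trace:
  J1 runs 3 units, time = 3
  J2 runs 3 units, time = 6
  J3 runs 3 units, time = 9
  J4 runs 3 units, time = 12
  J5 runs 3 units, time = 15
  J1 runs 3 units, time = 18
  J2 runs 3 units, time = 21
  J3 runs 3 units, time = 24
  J4 runs 3 units, time = 27
  J5 runs 3 units, time = 30
  J1 runs 3 units, time = 33
  J2 runs 3 units, time = 36
  J3 runs 3 units, time = 39
  J4 runs 3 units, time = 42
  J5 runs 1 units, time = 43
  J1 runs 3 units, time = 46
  J2 runs 3 units, time = 49
  J3 runs 1 units, time = 50
  J4 runs 2 units, time = 52
  J1 runs 3 units, time = 55
  J2 runs 1 units, time = 56
Finish times: [55, 56, 50, 52, 43]
Average turnaround = 256/5 = 51.2

51.2


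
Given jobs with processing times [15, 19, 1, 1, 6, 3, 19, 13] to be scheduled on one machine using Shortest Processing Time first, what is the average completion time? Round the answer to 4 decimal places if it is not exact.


Sort jobs by processing time (SPT order): [1, 1, 3, 6, 13, 15, 19, 19]
Compute completion times sequentially:
  Job 1: processing = 1, completes at 1
  Job 2: processing = 1, completes at 2
  Job 3: processing = 3, completes at 5
  Job 4: processing = 6, completes at 11
  Job 5: processing = 13, completes at 24
  Job 6: processing = 15, completes at 39
  Job 7: processing = 19, completes at 58
  Job 8: processing = 19, completes at 77
Sum of completion times = 217
Average completion time = 217/8 = 27.125

27.125


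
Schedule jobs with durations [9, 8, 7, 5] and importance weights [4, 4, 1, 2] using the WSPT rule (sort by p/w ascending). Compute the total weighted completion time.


Compute p/w ratios and sort ascending (WSPT): [(8, 4), (9, 4), (5, 2), (7, 1)]
Compute weighted completion times:
  Job (p=8,w=4): C=8, w*C=4*8=32
  Job (p=9,w=4): C=17, w*C=4*17=68
  Job (p=5,w=2): C=22, w*C=2*22=44
  Job (p=7,w=1): C=29, w*C=1*29=29
Total weighted completion time = 173

173


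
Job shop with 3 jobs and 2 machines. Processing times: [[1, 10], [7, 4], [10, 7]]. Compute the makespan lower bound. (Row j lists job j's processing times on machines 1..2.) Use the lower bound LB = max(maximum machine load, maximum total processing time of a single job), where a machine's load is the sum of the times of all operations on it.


Machine loads:
  Machine 1: 1 + 7 + 10 = 18
  Machine 2: 10 + 4 + 7 = 21
Max machine load = 21
Job totals:
  Job 1: 11
  Job 2: 11
  Job 3: 17
Max job total = 17
Lower bound = max(21, 17) = 21

21


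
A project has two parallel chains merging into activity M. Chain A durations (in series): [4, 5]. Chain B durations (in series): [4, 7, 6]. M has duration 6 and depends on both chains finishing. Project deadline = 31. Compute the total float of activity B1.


Forward pass: ES(B1) = sum of predecessors on chain B = 0
EF = ES + duration = 0 + 4 = 4
Backward pass: LF(M) = deadline = 31; LS(M) = 31 - 6 = 25
LF(B1) = LS(M) - sum(successors on chain B) = 25 - 13 = 12
LS = LF - duration = 12 - 4 = 8
Total float = LS - ES = 8 - 0 = 8

8


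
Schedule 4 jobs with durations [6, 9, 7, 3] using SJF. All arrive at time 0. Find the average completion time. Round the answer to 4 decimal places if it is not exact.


SJF order (ascending): [3, 6, 7, 9]
Completion times:
  Job 1: burst=3, C=3
  Job 2: burst=6, C=9
  Job 3: burst=7, C=16
  Job 4: burst=9, C=25
Average completion = 53/4 = 13.25

13.25


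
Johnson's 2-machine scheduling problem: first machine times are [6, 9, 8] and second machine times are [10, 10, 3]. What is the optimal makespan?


Apply Johnson's rule:
  Group 1 (a <= b): [(1, 6, 10), (2, 9, 10)]
  Group 2 (a > b): [(3, 8, 3)]
Optimal job order: [1, 2, 3]
Schedule:
  Job 1: M1 done at 6, M2 done at 16
  Job 2: M1 done at 15, M2 done at 26
  Job 3: M1 done at 23, M2 done at 29
Makespan = 29

29


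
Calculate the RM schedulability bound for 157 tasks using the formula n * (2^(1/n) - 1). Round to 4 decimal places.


Compute 2^(1/157) = 1.0044247104
Subtract 1: 1.0044247104 - 1 = 0.0044247104
Multiply by n: 157 * 0.0044247104 = 0.6946795328
Round to 4 dp: 0.6947

0.6947


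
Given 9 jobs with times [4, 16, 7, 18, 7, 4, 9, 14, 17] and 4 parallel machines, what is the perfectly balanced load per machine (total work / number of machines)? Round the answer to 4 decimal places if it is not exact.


Total processing time = 4 + 16 + 7 + 18 + 7 + 4 + 9 + 14 + 17 = 96
Number of machines = 4
Ideal balanced load = 96 / 4 = 24.0

24.0


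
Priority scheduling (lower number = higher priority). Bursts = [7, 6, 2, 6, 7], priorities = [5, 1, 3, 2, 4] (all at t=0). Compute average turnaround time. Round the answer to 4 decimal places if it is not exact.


Sort by priority (ascending = highest first):
Order: [(1, 6), (2, 6), (3, 2), (4, 7), (5, 7)]
Completion times:
  Priority 1, burst=6, C=6
  Priority 2, burst=6, C=12
  Priority 3, burst=2, C=14
  Priority 4, burst=7, C=21
  Priority 5, burst=7, C=28
Average turnaround = 81/5 = 16.2

16.2


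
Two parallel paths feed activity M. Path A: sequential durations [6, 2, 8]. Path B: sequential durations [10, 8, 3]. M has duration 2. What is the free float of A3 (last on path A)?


ES(A3) = sum of predecessors on chain A = 8
EF(A3) = ES + duration = 8 + 8 = 16
Successor of A3 is M. ES(M) = max(sum(A), sum(B)) = max(16, 21) = 21
Free float = ES(successor) - EF(current) = 21 - 16 = 5

5


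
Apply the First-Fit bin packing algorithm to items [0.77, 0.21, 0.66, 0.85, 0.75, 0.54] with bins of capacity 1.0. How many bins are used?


Place items sequentially using First-Fit:
  Item 0.77 -> new Bin 1
  Item 0.21 -> Bin 1 (now 0.98)
  Item 0.66 -> new Bin 2
  Item 0.85 -> new Bin 3
  Item 0.75 -> new Bin 4
  Item 0.54 -> new Bin 5
Total bins used = 5

5


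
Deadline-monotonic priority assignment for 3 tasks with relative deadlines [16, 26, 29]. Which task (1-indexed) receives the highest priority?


Sort tasks by relative deadline (ascending):
  Task 1: deadline = 16
  Task 2: deadline = 26
  Task 3: deadline = 29
Priority order (highest first): [1, 2, 3]
Highest priority task = 1

1
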